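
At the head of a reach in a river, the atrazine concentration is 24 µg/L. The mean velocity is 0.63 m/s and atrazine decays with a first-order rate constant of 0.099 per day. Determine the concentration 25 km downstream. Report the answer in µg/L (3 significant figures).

Travel time t = 25 km / 0.63 m/s = 2.5e+04/0.63 = 3.968e+04 s = 0.4593 d.
First-order decay: C = 24·exp(−0.099·0.4593) = 24·0.9555 = 22.93 µg/L.

22.9 µg/L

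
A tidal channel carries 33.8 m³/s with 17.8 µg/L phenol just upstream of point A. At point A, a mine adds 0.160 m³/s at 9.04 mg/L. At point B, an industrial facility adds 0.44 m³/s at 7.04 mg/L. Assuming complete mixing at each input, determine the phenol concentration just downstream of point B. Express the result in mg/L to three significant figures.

17.8 µg/L = 0.0178 mg/L.
After input A: C = (33.8·0.0178 + 0.16·9.04) / 33.96 = 0.06031 mg/L.
After input B: C = (33.96·0.06031 + 0.44·7.04) / 34.4 = 0.1496 mg/L.

0.150 mg/L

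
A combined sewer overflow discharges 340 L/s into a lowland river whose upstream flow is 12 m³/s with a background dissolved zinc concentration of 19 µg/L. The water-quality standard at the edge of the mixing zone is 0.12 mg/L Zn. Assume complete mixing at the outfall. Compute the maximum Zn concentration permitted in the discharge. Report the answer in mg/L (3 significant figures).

3.68 mg/L

340 L/s = 0.34 m³/s.
19 µg/L = 0.019 mg/L.
Mass balance: 0.12·12.34 = 0.34·Cₑ + 12·0.019.
Cₑ = (1.481 − 0.228) / 0.34 = 3.685 mg/L.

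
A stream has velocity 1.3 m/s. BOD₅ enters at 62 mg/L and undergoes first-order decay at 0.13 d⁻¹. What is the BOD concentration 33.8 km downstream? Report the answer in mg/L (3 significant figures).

59.6 mg/L

Travel time t = 33.8 km / 1.3 m/s = 3.38e+04/1.3 = 2.6e+04 s = 0.3009 d.
First-order decay: C = 62·exp(−0.13·0.3009) = 62·0.9616 = 59.62 mg/L.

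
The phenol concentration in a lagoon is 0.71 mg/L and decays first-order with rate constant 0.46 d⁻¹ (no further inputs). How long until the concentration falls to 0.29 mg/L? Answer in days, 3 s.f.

1.95 d

t = ln(C₀/C)/k = ln(0.71/0.29)/0.46 = 0.8954/0.46 = 1.946 d.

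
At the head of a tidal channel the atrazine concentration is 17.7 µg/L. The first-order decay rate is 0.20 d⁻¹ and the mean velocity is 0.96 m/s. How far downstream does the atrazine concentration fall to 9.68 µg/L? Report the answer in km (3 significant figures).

From C = C₀·e^(−kt), t = ln(C₀/C)/k = ln(17.7/9.68)/0.20 = 0.6035/0.20 = 3.018 d.
Distance = v·t = 0.96 m/s × 2.607e+05 s = 2.503e+05 m = 250.3 km.

250 km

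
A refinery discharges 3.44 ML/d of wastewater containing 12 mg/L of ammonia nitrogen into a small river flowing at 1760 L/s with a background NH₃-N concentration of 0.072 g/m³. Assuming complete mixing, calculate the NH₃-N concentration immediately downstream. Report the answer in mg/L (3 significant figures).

3.44 ML/d = 0.03981 m³/s.
1760 L/s = 1.76 m³/s.
Flow-weighted mixing gives C = (0.03981·12 + 1.76·0.072) / (0.03981 + 1.76) = 0.6045/1.8 = 0.3359 mg/L.

0.336 mg/L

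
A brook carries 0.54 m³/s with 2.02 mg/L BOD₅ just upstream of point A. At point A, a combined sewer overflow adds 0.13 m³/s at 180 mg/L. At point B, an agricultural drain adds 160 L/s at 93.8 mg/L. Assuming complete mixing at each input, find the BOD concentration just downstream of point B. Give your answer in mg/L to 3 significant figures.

47.6 mg/L

After input A: C = (0.54·2.02 + 0.13·180) / 0.67 = 36.55 mg/L.
160 L/s = 0.16 m³/s.
After input B: C = (0.67·36.55 + 0.16·93.8) / 0.83 = 47.59 mg/L.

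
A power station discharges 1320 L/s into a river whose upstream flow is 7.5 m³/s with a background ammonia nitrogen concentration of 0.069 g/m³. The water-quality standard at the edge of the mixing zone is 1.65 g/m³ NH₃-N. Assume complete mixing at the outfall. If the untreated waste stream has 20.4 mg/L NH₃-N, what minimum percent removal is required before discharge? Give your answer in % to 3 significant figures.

47.9 %

1320 L/s = 1.32 m³/s.
Mass balance: 1.65·8.82 = 1.32·Cₑ + 7.5·0.069.
Cₑ = (14.55 − 0.5175) / 1.32 = 10.63 mg/L.
Required removal = 1 − 10.63/20.4 = 47.88 %.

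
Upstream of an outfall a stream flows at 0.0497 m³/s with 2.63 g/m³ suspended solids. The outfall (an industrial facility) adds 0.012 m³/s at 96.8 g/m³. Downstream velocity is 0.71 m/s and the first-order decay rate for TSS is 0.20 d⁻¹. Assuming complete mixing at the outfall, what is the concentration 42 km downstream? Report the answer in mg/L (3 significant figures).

After complete mixing, C₀ = (0.012·96.8 + 0.0497·2.63) / 0.0617 = 20.95 mg/L.
Travel time t = 4.2e+04 m / 0.71 m/s = 5.915e+04 s = 0.6847 d.
C = 20.95·exp(−0.20·0.6847) = 20.95·0.872 = 18.26 mg/L.

18.3 mg/L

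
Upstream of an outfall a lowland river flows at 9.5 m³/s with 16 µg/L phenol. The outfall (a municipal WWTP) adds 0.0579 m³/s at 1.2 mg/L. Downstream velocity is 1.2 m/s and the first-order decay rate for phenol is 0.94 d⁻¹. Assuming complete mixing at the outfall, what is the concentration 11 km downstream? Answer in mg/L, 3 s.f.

0.0210 mg/L

16 µg/L = 0.016 mg/L.
After complete mixing, C₀ = (0.0579·1.2 + 9.5·0.016) / 9.558 = 0.02317 mg/L.
Travel time t = 1.1e+04 m / 1.2 m/s = 9167 s = 0.1061 d.
C = 0.02317·exp(−0.94·0.1061) = 0.02317·0.9051 = 0.02097 mg/L.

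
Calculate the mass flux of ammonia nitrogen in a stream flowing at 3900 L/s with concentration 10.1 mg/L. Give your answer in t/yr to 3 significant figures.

3900 L/s = 3.9 m³/s.
Mass flux = Q·C = 3.9 m³/s × 10.1 g/m³ = 39.39 g/s.
= 39.39 g/s × 31.56 = 1243 t/yr.

1240 t/yr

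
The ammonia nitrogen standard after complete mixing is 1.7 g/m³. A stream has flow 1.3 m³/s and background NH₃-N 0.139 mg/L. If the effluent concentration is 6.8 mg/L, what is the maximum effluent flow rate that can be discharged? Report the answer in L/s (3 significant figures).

Mass balance at complete mixing: C_std·(Q_w + Q_r) = Q_w·C_e + Q_r·C_b.
Rearranging, Q_w = Q_r·(C_std − C_b)/(C_e − C_std) = 1.3·(1.7 − 0.139) / (6.8 − 1.7) = 0.3979 m³/s.
= 397.9 L/s.

398 L/s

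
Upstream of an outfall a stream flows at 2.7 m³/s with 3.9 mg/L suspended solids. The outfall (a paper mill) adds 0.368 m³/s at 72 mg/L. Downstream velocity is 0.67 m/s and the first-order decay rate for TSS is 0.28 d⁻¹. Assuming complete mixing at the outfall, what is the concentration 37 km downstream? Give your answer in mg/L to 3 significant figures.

10.1 mg/L

After complete mixing, C₀ = (0.368·72 + 2.7·3.9) / 3.068 = 12.07 mg/L.
Travel time t = 3.7e+04 m / 0.67 m/s = 5.522e+04 s = 0.6392 d.
C = 12.07·exp(−0.28·0.6392) = 12.07·0.8361 = 10.09 mg/L.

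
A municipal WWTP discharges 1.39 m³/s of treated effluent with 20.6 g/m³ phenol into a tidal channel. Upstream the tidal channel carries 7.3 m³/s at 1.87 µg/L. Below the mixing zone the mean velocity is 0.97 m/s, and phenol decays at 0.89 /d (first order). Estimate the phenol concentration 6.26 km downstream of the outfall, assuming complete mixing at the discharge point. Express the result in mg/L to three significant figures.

3.08 mg/L

1.87 µg/L = 0.00187 mg/L.
After complete mixing, C₀ = (1.39·20.6 + 7.3·0.00187) / 8.69 = 3.297 mg/L.
Travel time t = 6260 m / 0.97 m/s = 6454 s = 0.07469 d.
C = 3.297·exp(−0.89·0.07469) = 3.297·0.9357 = 3.085 mg/L.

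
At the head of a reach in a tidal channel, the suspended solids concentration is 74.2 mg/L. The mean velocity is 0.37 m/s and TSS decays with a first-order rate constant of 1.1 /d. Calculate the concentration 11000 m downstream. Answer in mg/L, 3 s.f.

50.8 mg/L

Travel time t = 11000 m / 0.37 m/s = 1.1e+04/0.37 = 2.973e+04 s = 0.3441 d.
First-order decay: C = 74.2·exp(−1.1·0.3441) = 74.2·0.6849 = 50.82 mg/L.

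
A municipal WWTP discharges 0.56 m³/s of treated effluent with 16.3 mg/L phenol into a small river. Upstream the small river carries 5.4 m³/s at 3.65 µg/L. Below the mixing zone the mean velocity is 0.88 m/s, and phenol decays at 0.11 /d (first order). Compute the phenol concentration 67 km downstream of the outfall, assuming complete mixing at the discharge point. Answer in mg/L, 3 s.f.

3.65 µg/L = 0.00365 mg/L.
After complete mixing, C₀ = (0.56·16.3 + 5.4·0.00365) / 5.96 = 1.535 mg/L.
Travel time t = 6.7e+04 m / 0.88 m/s = 7.614e+04 s = 0.8812 d.
C = 1.535·exp(−0.11·0.8812) = 1.535·0.9076 = 1.393 mg/L.

1.39 mg/L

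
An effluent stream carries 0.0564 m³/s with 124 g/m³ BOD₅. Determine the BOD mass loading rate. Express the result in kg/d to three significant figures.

604 kg/d

Mass flux = Q·C = 0.0564 m³/s × 124 g/m³ = 6.994 g/s.
= 6.994 g/s × 86.4 = 604.2 kg/d.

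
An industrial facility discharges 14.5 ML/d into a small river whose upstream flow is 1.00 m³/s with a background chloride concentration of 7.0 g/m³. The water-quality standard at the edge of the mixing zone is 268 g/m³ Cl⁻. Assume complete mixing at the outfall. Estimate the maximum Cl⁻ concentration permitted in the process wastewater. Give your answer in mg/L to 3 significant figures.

14.5 ML/d = 0.1678 m³/s.
Mass balance: 268·1.168 = 0.1678·Cₑ + 1·7.
Cₑ = (313 − 7) / 0.1678 = 1823 mg/L.

1820 mg/L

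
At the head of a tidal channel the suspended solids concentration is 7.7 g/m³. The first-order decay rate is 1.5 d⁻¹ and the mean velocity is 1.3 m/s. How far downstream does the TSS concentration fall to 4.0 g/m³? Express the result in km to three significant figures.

From C = C₀·e^(−kt), t = ln(C₀/C)/k = ln(7.7/4.0)/1.5 = 0.6549/1.5 = 0.4366 d.
Distance = v·t = 1.3 m/s × 3.772e+04 s = 4.904e+04 m = 49.04 km.

49.0 km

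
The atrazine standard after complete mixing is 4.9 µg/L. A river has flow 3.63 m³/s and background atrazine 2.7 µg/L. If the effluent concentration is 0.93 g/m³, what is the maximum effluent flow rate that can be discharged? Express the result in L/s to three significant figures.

8.63 L/s

2.7 µg/L = 0.0027 mg/L.
4.9 µg/L = 0.0049 mg/L.
Mass balance at complete mixing: C_std·(Q_w + Q_r) = Q_w·C_e + Q_r·C_b.
Rearranging, Q_w = Q_r·(C_std − C_b)/(C_e − C_std) = 3.63·(0.0049 − 0.0027) / (0.93 − 0.0049) = 0.008633 m³/s.
= 8.633 L/s.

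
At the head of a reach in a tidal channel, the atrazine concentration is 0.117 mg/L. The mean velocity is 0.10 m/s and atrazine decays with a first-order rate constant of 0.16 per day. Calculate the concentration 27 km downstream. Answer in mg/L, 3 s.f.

Travel time t = 27 km / 0.10 m/s = 2.7e+04/0.10 = 2.7e+05 s = 3.125 d.
First-order decay: C = 0.117·exp(−0.16·3.125) = 0.117·0.6065 = 0.07096 mg/L.

0.0710 mg/L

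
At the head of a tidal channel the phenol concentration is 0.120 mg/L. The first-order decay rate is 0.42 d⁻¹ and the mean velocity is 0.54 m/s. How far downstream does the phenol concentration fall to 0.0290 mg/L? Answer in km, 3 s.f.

From C = C₀·e^(−kt), t = ln(C₀/C)/k = ln(0.120/0.0290)/0.42 = 1.42/0.42 = 3.381 d.
Distance = v·t = 0.54 m/s × 2.922e+05 s = 1.578e+05 m = 157.8 km.

158 km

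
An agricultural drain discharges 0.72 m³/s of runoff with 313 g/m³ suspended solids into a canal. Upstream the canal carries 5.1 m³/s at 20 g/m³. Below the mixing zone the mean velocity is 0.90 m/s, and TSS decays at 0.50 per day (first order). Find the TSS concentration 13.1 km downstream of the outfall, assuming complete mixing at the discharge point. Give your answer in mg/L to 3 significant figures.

After complete mixing, C₀ = (0.72·313 + 5.1·20) / 5.82 = 56.25 mg/L.
Travel time t = 1.31e+04 m / 0.90 m/s = 1.456e+04 s = 0.1685 d.
C = 56.25·exp(−0.50·0.1685) = 56.25·0.9192 = 51.7 mg/L.

51.7 mg/L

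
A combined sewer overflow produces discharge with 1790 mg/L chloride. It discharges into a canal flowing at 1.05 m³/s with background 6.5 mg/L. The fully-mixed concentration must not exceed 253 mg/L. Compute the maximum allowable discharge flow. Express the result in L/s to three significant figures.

Mass balance at complete mixing: C_std·(Q_w + Q_r) = Q_w·C_e + Q_r·C_b.
Rearranging, Q_w = Q_r·(C_std − C_b)/(C_e − C_std) = 1.05·(253 − 6.5) / (1790 − 253) = 0.1684 m³/s.
= 168.4 L/s.

168 L/s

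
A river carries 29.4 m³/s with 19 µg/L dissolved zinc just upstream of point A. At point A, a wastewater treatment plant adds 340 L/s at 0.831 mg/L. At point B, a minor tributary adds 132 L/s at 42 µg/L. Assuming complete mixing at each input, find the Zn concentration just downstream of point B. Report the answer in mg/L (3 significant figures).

0.0283 mg/L

19 µg/L = 0.019 mg/L.
340 L/s = 0.34 m³/s.
After input A: C = (29.4·0.019 + 0.34·0.831) / 29.74 = 0.02828 mg/L.
132 L/s = 0.132 m³/s.
42 µg/L = 0.042 mg/L.
After input B: C = (29.74·0.02828 + 0.132·0.042) / 29.87 = 0.02834 mg/L.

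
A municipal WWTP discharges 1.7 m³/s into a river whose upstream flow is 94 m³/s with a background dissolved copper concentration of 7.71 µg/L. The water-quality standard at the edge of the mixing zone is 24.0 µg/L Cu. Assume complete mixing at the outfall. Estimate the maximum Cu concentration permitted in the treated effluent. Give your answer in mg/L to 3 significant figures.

0.925 mg/L

7.71 µg/L = 0.00771 mg/L.
24.0 µg/L = 0.024 mg/L.
Mass balance: 0.024·95.7 = 1.7·Cₑ + 94·0.00771.
Cₑ = (2.297 − 0.7247) / 1.7 = 0.9247 mg/L.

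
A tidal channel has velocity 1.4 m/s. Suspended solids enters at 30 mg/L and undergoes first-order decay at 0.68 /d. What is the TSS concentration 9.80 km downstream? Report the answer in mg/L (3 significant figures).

28.4 mg/L

Travel time t = 9.80 km / 1.4 m/s = 9800/1.4 = 7000 s = 0.08102 d.
First-order decay: C = 30·exp(−0.68·0.08102) = 30·0.9464 = 28.39 mg/L.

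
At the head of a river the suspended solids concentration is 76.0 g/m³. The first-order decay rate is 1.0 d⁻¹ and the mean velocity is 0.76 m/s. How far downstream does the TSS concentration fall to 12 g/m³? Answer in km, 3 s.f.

121 km

From C = C₀·e^(−kt), t = ln(C₀/C)/k = ln(76.0/12)/1.0 = 1.846/1.0 = 1.846 d.
Distance = v·t = 0.76 m/s × 1.595e+05 s = 1.212e+05 m = 121.2 km.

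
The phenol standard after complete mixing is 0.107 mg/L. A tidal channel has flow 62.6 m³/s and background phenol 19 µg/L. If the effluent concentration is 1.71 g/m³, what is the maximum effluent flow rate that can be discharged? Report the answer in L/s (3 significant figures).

3440 L/s

19 µg/L = 0.019 mg/L.
Mass balance at complete mixing: C_std·(Q_w + Q_r) = Q_w·C_e + Q_r·C_b.
Rearranging, Q_w = Q_r·(C_std − C_b)/(C_e − C_std) = 62.6·(0.107 − 0.019) / (1.71 − 0.107) = 3.437 m³/s.
= 3437 L/s.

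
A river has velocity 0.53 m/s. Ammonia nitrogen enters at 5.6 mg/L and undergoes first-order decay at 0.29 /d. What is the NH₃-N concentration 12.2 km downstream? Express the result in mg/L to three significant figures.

Travel time t = 12.2 km / 0.53 m/s = 1.22e+04/0.53 = 2.302e+04 s = 0.2664 d.
First-order decay: C = 5.6·exp(−0.29·0.2664) = 5.6·0.9256 = 5.184 mg/L.

5.18 mg/L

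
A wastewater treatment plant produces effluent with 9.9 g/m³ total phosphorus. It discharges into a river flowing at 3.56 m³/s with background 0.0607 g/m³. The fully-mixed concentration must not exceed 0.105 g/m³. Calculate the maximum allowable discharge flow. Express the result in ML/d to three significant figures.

Mass balance at complete mixing: C_std·(Q_w + Q_r) = Q_w·C_e + Q_r·C_b.
Rearranging, Q_w = Q_r·(C_std − C_b)/(C_e − C_std) = 3.56·(0.105 − 0.0607) / (9.9 − 0.105) = 0.0161 m³/s.
= 1.391 ML/d.

1.39 ML/d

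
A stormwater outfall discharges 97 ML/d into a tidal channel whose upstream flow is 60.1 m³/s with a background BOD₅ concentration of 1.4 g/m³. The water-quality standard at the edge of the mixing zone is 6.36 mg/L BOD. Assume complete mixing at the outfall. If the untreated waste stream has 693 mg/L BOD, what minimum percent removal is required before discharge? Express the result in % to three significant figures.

60.8 %

97 ML/d = 1.123 m³/s.
Mass balance: 6.36·61.22 = 1.123·Cₑ + 60.1·1.4.
Cₑ = (389.4 − 84.14) / 1.123 = 271.9 mg/L.
Required removal = 1 − 271.9/693 = 60.77 %.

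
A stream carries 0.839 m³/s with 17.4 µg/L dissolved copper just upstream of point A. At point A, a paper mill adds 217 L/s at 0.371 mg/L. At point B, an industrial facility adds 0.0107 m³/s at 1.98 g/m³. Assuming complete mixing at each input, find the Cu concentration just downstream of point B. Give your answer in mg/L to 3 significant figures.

0.109 mg/L

17.4 µg/L = 0.0174 mg/L.
217 L/s = 0.217 m³/s.
After input A: C = (0.839·0.0174 + 0.217·0.371) / 1.056 = 0.09006 mg/L.
After input B: C = (1.056·0.09006 + 0.0107·1.98) / 1.067 = 0.109 mg/L.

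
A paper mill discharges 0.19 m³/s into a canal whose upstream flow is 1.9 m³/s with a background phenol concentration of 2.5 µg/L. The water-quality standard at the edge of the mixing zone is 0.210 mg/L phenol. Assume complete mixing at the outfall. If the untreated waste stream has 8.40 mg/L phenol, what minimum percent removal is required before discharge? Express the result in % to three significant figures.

2.5 µg/L = 0.0025 mg/L.
Mass balance: 0.21·2.09 = 0.19·Cₑ + 1.9·0.0025.
Cₑ = (0.4389 − 0.00475) / 0.19 = 2.285 mg/L.
Required removal = 1 − 2.285/8.40 = 72.8 %.

72.8 %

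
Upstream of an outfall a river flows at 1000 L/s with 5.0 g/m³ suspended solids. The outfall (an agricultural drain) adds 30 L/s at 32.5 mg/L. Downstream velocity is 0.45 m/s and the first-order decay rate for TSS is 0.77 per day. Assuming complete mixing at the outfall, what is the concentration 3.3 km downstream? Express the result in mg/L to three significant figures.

5.43 mg/L

30 L/s = 0.03 m³/s.
1000 L/s = 1 m³/s.
After complete mixing, C₀ = (0.03·32.5 + 1·5) / 1.03 = 5.801 mg/L.
Travel time t = 3300 m / 0.45 m/s = 7333 s = 0.08488 d.
C = 5.801·exp(−0.77·0.08488) = 5.801·0.9367 = 5.434 mg/L.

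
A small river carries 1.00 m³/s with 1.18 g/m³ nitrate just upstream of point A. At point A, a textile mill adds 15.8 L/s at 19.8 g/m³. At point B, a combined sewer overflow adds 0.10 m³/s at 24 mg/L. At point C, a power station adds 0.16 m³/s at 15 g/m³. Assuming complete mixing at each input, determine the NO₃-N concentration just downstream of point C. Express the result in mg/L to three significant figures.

15.8 L/s = 0.0158 m³/s.
After input A: C = (1·1.18 + 0.0158·19.8) / 1.016 = 1.47 mg/L.
After input B: C = (1.016·1.47 + 0.1·24) / 1.116 = 3.489 mg/L.
After input C: C = (1.116·3.489 + 0.16·15) / 1.276 = 4.932 mg/L.

4.93 mg/L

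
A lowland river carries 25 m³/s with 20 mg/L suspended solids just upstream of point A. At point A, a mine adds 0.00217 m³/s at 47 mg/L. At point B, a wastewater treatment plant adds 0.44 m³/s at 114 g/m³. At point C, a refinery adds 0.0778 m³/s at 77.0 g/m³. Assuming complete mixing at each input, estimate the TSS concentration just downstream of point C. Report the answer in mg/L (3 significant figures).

After input A: C = (25·20 + 0.00217·47) / 25 = 20 mg/L.
After input B: C = (25·20 + 0.44·114) / 25.44 = 21.63 mg/L.
After input C: C = (25.44·21.63 + 0.0778·77) / 25.52 = 21.8 mg/L.

21.8 mg/L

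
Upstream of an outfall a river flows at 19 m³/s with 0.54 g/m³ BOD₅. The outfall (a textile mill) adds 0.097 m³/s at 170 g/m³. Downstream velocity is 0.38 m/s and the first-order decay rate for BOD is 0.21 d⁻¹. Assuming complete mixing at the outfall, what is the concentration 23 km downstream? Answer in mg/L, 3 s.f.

After complete mixing, C₀ = (0.097·170 + 19·0.54) / 19.1 = 1.401 mg/L.
Travel time t = 2.3e+04 m / 0.38 m/s = 6.053e+04 s = 0.7005 d.
C = 1.401·exp(−0.21·0.7005) = 1.401·0.8632 = 1.209 mg/L.

1.21 mg/L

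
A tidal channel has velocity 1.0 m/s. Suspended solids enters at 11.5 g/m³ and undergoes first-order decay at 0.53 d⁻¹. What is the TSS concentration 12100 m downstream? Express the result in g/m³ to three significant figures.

Travel time t = 12100 m / 1.0 m/s = 1.21e+04/1.0 = 1.21e+04 s = 0.14 d.
First-order decay: C = 11.5·exp(−0.53·0.14) = 11.5·0.9285 = 10.68 g/m³.

10.7 g/m³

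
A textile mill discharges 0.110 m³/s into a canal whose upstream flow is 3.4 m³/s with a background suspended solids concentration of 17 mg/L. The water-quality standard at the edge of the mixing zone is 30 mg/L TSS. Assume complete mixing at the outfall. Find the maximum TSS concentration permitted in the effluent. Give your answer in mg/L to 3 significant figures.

432 mg/L

Mass balance: 30·3.51 = 0.11·Cₑ + 3.4·17.
Cₑ = (105.3 − 57.8) / 0.11 = 431.8 mg/L.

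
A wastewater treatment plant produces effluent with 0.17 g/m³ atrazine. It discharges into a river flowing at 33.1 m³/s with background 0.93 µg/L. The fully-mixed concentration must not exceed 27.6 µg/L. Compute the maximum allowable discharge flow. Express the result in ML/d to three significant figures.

536 ML/d

0.93 µg/L = 0.00093 mg/L.
27.6 µg/L = 0.0276 mg/L.
Mass balance at complete mixing: C_std·(Q_w + Q_r) = Q_w·C_e + Q_r·C_b.
Rearranging, Q_w = Q_r·(C_std − C_b)/(C_e − C_std) = 33.1·(0.0276 − 0.00093) / (0.17 − 0.0276) = 6.199 m³/s.
= 535.6 ML/d.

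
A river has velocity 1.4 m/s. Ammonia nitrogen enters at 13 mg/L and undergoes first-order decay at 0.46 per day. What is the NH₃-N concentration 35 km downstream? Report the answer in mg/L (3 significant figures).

11.4 mg/L

Travel time t = 35 km / 1.4 m/s = 3.5e+04/1.4 = 2.5e+04 s = 0.2894 d.
First-order decay: C = 13·exp(−0.46·0.2894) = 13·0.8754 = 11.38 mg/L.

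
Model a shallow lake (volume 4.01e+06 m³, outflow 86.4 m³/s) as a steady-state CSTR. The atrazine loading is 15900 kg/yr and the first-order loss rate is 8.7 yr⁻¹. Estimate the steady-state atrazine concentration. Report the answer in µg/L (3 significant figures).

Outflow Q = 86.4 m³/s × 3.156e+07 s/yr = 2.727e+09 m³/yr.
Steady-state CSTR mass balance: W = Q·C + k·V·C, so C = W/(Q + kV).
Q + kV = 2.727e+09 + 8.7·4.01e+06 = 2.761e+09 m³/yr.
C = 15900/2.761e+09 = 5.758e-06 kg/m³ = 0.005758 mg/L = 5.758 µg/L.

5.76 µg/L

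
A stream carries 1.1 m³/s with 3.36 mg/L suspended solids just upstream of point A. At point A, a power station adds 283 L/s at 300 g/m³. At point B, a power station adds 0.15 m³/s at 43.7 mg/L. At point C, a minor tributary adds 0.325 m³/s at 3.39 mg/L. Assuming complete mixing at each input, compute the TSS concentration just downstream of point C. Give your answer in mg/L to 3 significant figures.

283 L/s = 0.283 m³/s.
After input A: C = (1.1·3.36 + 0.283·300) / 1.383 = 64.06 mg/L.
After input B: C = (1.383·64.06 + 0.15·43.7) / 1.533 = 62.07 mg/L.
After input C: C = (1.533·62.07 + 0.325·3.39) / 1.858 = 51.8 mg/L.

51.8 mg/L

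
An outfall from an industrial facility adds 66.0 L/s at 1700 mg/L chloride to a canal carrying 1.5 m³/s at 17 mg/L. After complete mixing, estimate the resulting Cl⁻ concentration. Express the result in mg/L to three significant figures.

87.9 mg/L

66.0 L/s = 0.066 m³/s.
Conservation of mass across the mixing zone: C = (0.066·1700 + 1.5·17) / (0.066 + 1.5) = 137.7/1.566 = 87.93 mg/L.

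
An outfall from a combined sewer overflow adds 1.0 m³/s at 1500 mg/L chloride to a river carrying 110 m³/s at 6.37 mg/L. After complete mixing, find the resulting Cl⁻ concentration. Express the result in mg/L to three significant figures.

Conservation of mass across the mixing zone: C = (1·1500 + 110·6.37) / (1 + 110) = 2201/111 = 19.83 mg/L.

19.8 mg/L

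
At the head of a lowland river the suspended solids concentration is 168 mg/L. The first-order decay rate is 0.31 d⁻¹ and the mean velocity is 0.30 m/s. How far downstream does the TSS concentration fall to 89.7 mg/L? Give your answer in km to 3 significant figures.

From C = C₀·e^(−kt), t = ln(C₀/C)/k = ln(168/89.7)/0.31 = 0.6275/0.31 = 2.024 d.
Distance = v·t = 0.30 m/s × 1.749e+05 s = 5.247e+04 m = 52.47 km.

52.5 km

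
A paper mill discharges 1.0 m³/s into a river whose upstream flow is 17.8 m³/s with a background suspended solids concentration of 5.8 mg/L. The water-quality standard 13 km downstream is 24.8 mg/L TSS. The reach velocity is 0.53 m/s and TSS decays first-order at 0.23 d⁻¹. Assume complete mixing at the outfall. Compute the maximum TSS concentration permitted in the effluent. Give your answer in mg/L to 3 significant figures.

394 mg/L

Travel time to the compliance point: t = 1.3e+04/0.53 = 2.453e+04 s = 0.2839 d; decay factor exp(−0.23·0.2839) = 0.9368.
So the concentration just after mixing may be at most 24.8/0.9368 = 26.47 mg/L.
Mass balance: 26.47·18.8 = 1·Cₑ + 17.8·5.8.
Cₑ = (497.7 − 103.2) / 1 = 394.5 mg/L.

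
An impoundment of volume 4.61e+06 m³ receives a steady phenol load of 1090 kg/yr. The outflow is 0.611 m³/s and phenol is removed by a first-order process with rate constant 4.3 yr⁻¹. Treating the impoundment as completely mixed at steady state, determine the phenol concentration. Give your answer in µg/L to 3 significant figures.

Outflow Q = 0.611 m³/s × 3.156e+07 s/yr = 1.928e+07 m³/yr.
Steady-state CSTR mass balance: W = Q·C + k·V·C, so C = W/(Q + kV).
Q + kV = 1.928e+07 + 4.3·4.61e+06 = 3.91e+07 m³/yr.
C = 1090/3.91e+07 = 2.787e-05 kg/m³ = 0.02787 mg/L = 27.87 µg/L.

27.9 µg/L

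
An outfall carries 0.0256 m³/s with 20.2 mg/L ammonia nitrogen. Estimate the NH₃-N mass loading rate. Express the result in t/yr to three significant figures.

16.3 t/yr

Mass flux = Q·C = 0.0256 m³/s × 20.2 g/m³ = 0.5171 g/s.
= 0.5171 g/s × 31.56 = 16.32 t/yr.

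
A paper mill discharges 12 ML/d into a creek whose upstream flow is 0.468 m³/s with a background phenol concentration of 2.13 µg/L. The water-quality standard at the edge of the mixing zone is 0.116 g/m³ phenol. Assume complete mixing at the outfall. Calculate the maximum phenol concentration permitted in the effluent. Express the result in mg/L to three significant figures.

0.500 mg/L

12 ML/d = 0.1389 m³/s.
2.13 µg/L = 0.00213 mg/L.
Mass balance: 0.116·0.6069 = 0.1389·Cₑ + 0.468·0.00213.
Cₑ = (0.0704 − 0.0009968) / 0.1389 = 0.4997 mg/L.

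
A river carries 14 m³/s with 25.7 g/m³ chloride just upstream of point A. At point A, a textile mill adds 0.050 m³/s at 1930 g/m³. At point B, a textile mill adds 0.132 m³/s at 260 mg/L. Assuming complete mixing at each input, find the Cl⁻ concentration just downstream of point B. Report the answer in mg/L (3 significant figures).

After input A: C = (14·25.7 + 0.05·1930) / 14.05 = 32.48 mg/L.
After input B: C = (14.05·32.48 + 0.132·260) / 14.18 = 34.59 mg/L.

34.6 mg/L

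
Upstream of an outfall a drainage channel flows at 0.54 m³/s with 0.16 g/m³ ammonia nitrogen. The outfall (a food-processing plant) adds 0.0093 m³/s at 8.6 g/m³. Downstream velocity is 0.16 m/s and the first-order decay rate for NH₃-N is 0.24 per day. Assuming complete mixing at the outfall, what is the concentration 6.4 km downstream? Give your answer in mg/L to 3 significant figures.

After complete mixing, C₀ = (0.0093·8.6 + 0.54·0.16) / 0.5493 = 0.3029 mg/L.
Travel time t = 6400 m / 0.16 m/s = 4e+04 s = 0.463 d.
C = 0.3029·exp(−0.24·0.463) = 0.3029·0.8948 = 0.271 mg/L.

0.271 mg/L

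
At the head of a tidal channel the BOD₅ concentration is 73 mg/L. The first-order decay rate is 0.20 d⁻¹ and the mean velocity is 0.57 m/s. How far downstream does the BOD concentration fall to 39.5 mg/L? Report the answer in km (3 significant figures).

151 km

From C = C₀·e^(−kt), t = ln(C₀/C)/k = ln(73/39.5)/0.20 = 0.6142/0.20 = 3.071 d.
Distance = v·t = 0.57 m/s × 2.653e+05 s = 1.512e+05 m = 151.2 km.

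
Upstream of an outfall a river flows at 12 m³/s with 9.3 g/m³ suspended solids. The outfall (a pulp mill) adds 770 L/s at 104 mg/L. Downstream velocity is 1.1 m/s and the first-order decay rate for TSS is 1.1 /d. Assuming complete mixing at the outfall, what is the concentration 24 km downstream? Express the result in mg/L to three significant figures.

770 L/s = 0.77 m³/s.
After complete mixing, C₀ = (0.77·104 + 12·9.3) / 12.77 = 15.01 mg/L.
Travel time t = 2.4e+04 m / 1.1 m/s = 2.182e+04 s = 0.2525 d.
C = 15.01·exp(−1.1·0.2525) = 15.01·0.7575 = 11.37 mg/L.

11.4 mg/L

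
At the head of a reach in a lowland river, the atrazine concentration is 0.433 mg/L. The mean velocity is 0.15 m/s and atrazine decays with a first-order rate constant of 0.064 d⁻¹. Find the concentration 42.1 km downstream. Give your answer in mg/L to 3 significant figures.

Travel time t = 42.1 km / 0.15 m/s = 4.21e+04/0.15 = 2.807e+05 s = 3.248 d.
First-order decay: C = 0.433·exp(−0.064·3.248) = 0.433·0.8123 = 0.3517 mg/L.

0.352 mg/L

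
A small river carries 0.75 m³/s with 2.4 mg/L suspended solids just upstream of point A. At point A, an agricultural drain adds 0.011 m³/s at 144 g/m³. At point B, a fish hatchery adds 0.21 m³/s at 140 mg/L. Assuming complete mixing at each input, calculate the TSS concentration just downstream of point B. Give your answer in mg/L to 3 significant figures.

33.8 mg/L

After input A: C = (0.75·2.4 + 0.011·144) / 0.761 = 4.447 mg/L.
After input B: C = (0.761·4.447 + 0.21·140) / 0.971 = 33.76 mg/L.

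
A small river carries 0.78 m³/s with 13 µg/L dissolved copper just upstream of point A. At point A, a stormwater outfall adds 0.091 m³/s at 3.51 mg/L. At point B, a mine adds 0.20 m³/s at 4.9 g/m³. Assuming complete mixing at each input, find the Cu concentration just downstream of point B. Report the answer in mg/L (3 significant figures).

13 µg/L = 0.013 mg/L.
After input A: C = (0.78·0.013 + 0.091·3.51) / 0.871 = 0.3784 mg/L.
After input B: C = (0.871·0.3784 + 0.2·4.9) / 1.071 = 1.223 mg/L.

1.22 mg/L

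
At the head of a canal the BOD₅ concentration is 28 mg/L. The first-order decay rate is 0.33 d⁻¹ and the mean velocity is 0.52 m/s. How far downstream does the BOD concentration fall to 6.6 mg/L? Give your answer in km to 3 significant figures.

197 km

From C = C₀·e^(−kt), t = ln(C₀/C)/k = ln(28/6.6)/0.33 = 1.445/0.33 = 4.379 d.
Distance = v·t = 0.52 m/s × 3.784e+05 s = 1.967e+05 m = 196.7 km.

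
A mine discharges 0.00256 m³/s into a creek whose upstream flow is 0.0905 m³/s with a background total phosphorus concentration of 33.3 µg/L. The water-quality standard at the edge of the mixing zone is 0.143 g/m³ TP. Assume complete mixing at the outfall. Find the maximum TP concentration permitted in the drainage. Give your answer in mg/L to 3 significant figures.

33.3 µg/L = 0.0333 mg/L.
Mass balance: 0.143·0.09306 = 0.00256·Cₑ + 0.0905·0.0333.
Cₑ = (0.01331 − 0.003014) / 0.00256 = 4.021 mg/L.

4.02 mg/L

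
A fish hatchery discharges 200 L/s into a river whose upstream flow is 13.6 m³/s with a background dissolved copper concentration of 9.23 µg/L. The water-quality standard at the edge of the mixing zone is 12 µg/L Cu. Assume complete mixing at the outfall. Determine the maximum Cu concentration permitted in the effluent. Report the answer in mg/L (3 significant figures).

200 L/s = 0.2 m³/s.
9.23 µg/L = 0.00923 mg/L.
12 µg/L = 0.012 mg/L.
Mass balance: 0.012·13.8 = 0.2·Cₑ + 13.6·0.00923.
Cₑ = (0.1656 − 0.1255) / 0.2 = 0.2004 mg/L.

0.200 mg/L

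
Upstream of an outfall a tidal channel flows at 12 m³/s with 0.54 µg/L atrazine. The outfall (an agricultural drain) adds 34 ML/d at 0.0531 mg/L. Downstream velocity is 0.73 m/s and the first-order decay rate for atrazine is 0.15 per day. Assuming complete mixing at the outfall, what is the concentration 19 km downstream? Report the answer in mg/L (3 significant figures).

0.00211 mg/L

34 ML/d = 0.3935 m³/s.
0.54 µg/L = 0.00054 mg/L.
After complete mixing, C₀ = (0.3935·0.0531 + 12·0.00054) / 12.39 = 0.002209 mg/L.
Travel time t = 1.9e+04 m / 0.73 m/s = 2.603e+04 s = 0.3012 d.
C = 0.002209·exp(−0.15·0.3012) = 0.002209·0.9558 = 0.002111 mg/L.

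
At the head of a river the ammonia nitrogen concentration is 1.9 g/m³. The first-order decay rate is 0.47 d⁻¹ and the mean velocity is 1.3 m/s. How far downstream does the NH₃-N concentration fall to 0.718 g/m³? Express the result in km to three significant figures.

233 km

From C = C₀·e^(−kt), t = ln(C₀/C)/k = ln(1.9/0.718)/0.47 = 0.9731/0.47 = 2.071 d.
Distance = v·t = 1.3 m/s × 1.789e+05 s = 2.326e+05 m = 232.6 km.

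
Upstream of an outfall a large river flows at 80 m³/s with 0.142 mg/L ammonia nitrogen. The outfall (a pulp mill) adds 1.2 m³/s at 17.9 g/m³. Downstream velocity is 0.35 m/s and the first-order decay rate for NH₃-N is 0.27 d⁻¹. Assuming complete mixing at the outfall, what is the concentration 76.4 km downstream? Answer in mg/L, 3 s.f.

0.204 mg/L

After complete mixing, C₀ = (1.2·17.9 + 80·0.142) / 81.2 = 0.4044 mg/L.
Travel time t = 7.64e+04 m / 0.35 m/s = 2.183e+05 s = 2.526 d.
C = 0.4044·exp(−0.27·2.526) = 0.4044·0.5055 = 0.2045 mg/L.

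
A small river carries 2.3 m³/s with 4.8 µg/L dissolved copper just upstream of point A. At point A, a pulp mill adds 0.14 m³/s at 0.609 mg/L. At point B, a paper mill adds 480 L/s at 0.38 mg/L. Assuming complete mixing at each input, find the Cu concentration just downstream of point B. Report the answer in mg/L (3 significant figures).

0.0954 mg/L

4.8 µg/L = 0.0048 mg/L.
After input A: C = (2.3·0.0048 + 0.14·0.609) / 2.44 = 0.03947 mg/L.
480 L/s = 0.48 m³/s.
After input B: C = (2.44·0.03947 + 0.48·0.38) / 2.92 = 0.09545 mg/L.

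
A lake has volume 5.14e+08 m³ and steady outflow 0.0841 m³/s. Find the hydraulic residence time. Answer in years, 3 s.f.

194 yr

Q = 0.0841 m³/s × 3.156e+07 s/yr = 2.654e+06 m³/yr.
Hydraulic residence time τ = V/Q = 5.14e+08/2.654e+06 = 193.7 yr.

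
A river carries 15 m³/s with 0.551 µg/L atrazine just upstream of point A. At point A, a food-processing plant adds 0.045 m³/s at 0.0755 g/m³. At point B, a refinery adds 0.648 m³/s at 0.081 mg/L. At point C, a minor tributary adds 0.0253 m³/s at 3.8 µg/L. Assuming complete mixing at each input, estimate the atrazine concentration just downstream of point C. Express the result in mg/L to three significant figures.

0.00409 mg/L

0.551 µg/L = 0.000551 mg/L.
After input A: C = (15·0.000551 + 0.045·0.0755) / 15.04 = 0.0007752 mg/L.
After input B: C = (15.04·0.0007752 + 0.648·0.081) / 15.69 = 0.004088 mg/L.
3.8 µg/L = 0.0038 mg/L.
After input C: C = (15.69·0.004088 + 0.0253·0.0038) / 15.72 = 0.004087 mg/L.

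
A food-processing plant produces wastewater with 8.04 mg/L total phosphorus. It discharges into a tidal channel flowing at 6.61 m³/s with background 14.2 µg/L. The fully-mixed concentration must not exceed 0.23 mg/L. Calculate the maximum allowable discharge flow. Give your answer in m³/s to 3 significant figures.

14.2 µg/L = 0.0142 mg/L.
Mass balance at complete mixing: C_std·(Q_w + Q_r) = Q_w·C_e + Q_r·C_b.
Rearranging, Q_w = Q_r·(C_std − C_b)/(C_e − C_std) = 6.61·(0.23 − 0.0142) / (8.04 − 0.23) = 0.1826 m³/s.

0.183 m³/s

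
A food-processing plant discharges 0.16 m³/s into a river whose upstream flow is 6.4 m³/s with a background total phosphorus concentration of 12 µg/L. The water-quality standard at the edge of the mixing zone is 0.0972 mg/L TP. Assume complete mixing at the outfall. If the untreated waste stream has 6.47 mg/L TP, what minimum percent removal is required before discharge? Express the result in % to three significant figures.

12 µg/L = 0.012 mg/L.
Mass balance: 0.0972·6.56 = 0.16·Cₑ + 6.4·0.012.
Cₑ = (0.6376 − 0.0768) / 0.16 = 3.505 mg/L.
Required removal = 1 − 3.505/6.47 = 45.82 %.

45.8 %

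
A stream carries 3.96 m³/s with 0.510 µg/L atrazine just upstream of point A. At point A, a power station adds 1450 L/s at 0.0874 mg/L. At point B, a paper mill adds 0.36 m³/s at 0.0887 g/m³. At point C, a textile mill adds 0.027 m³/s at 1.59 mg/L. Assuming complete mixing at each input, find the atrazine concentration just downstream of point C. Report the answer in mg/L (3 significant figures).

0.0351 mg/L

0.510 µg/L = 0.00051 mg/L.
1450 L/s = 1.45 m³/s.
After input A: C = (3.96·0.00051 + 1.45·0.0874) / 5.41 = 0.0238 mg/L.
After input B: C = (5.41·0.0238 + 0.36·0.0887) / 5.77 = 0.02785 mg/L.
After input C: C = (5.77·0.02785 + 0.027·1.59) / 5.797 = 0.03512 mg/L.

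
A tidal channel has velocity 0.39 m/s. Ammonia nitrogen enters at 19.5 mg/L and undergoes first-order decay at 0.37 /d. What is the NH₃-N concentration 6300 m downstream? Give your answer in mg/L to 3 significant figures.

Travel time t = 6300 m / 0.39 m/s = 6300/0.39 = 1.615e+04 s = 0.187 d.
First-order decay: C = 19.5·exp(−0.37·0.187) = 19.5·0.9332 = 18.2 mg/L.

18.2 mg/L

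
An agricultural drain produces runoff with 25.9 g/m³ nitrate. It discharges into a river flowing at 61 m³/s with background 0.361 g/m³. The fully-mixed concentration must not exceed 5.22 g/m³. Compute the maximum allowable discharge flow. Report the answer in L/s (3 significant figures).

Mass balance at complete mixing: C_std·(Q_w + Q_r) = Q_w·C_e + Q_r·C_b.
Rearranging, Q_w = Q_r·(C_std − C_b)/(C_e − C_std) = 61·(5.22 − 0.361) / (25.9 − 5.22) = 14.33 m³/s.
= 1.433e+04 L/s.

14300 L/s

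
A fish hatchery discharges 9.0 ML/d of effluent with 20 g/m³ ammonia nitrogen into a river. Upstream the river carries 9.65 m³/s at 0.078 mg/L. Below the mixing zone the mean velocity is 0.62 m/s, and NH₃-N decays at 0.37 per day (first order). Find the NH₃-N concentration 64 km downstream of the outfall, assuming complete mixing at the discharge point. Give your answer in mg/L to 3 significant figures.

0.187 mg/L

9.0 ML/d = 0.1042 m³/s.
After complete mixing, C₀ = (0.1042·20 + 9.65·0.078) / 9.754 = 0.2908 mg/L.
Travel time t = 6.4e+04 m / 0.62 m/s = 1.032e+05 s = 1.195 d.
C = 0.2908·exp(−0.37·1.195) = 0.2908·0.6427 = 0.1869 mg/L.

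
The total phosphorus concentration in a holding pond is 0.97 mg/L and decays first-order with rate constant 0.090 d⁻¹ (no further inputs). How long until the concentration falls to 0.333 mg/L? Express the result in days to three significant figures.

t = ln(C₀/C)/k = ln(0.97/0.333)/0.090 = 1.069/0.090 = 11.88 d.

11.9 d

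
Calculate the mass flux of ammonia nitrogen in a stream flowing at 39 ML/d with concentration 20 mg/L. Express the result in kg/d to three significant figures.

780 kg/d

39 ML/d = 0.4514 m³/s.
Mass flux = Q·C = 0.4514 m³/s × 20 g/m³ = 9.028 g/s.
= 9.028 g/s × 86.4 = 780 kg/d.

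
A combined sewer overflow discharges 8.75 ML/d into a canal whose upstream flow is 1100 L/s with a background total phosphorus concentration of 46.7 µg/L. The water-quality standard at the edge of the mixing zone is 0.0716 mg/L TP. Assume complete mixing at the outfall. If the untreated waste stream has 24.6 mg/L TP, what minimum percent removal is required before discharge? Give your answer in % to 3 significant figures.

98.6 %

8.75 ML/d = 0.1013 m³/s.
1100 L/s = 1.1 m³/s.
46.7 µg/L = 0.0467 mg/L.
Mass balance: 0.0716·1.201 = 0.1013·Cₑ + 1.1·0.0467.
Cₑ = (0.08601 − 0.05137) / 0.1013 = 0.3421 mg/L.
Required removal = 1 − 0.3421/24.6 = 98.61 %.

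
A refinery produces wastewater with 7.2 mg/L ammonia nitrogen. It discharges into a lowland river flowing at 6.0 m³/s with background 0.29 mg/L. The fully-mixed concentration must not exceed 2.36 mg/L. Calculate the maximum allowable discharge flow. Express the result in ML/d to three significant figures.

Mass balance at complete mixing: C_std·(Q_w + Q_r) = Q_w·C_e + Q_r·C_b.
Rearranging, Q_w = Q_r·(C_std − C_b)/(C_e − C_std) = 6.0·(2.36 − 0.29) / (7.2 − 2.36) = 2.566 m³/s.
= 221.7 ML/d.

222 ML/d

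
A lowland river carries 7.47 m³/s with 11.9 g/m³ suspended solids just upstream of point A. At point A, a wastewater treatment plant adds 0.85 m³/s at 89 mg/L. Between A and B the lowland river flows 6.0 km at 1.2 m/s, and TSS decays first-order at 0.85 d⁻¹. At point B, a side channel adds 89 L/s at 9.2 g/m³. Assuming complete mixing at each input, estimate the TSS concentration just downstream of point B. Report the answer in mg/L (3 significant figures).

18.7 mg/L

After input A: C = (7.47·11.9 + 0.85·89) / 8.32 = 19.78 mg/L.
Over the 6.0 km reach to input B (t = 5000 s = 0.05787 d), decay gives C = 19.78·exp(−0.85·0.05787) = 18.83 mg/L.
89 L/s = 0.089 m³/s.
After input B: C = (8.32·18.83 + 0.089·9.2) / 8.409 = 18.73 mg/L.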